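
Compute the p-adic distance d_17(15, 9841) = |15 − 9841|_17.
d_17(15, 9841) = 1/4913

Step 1 — x − y = 15 − 9841 = -9826. Step 2 — v_17(-9826) = 3 (factor: -9826 = −(17^3 · 2); the sign does not affect v_p). Step 3 — |x − y|_17 = 17^{-3} = 1/4913.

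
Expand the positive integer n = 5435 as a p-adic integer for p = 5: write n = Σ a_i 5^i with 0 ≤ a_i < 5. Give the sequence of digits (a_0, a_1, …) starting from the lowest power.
(a_0, a_1, …) = (0, 2, 2, 3, 3, 1)

Repeated division by 5 gives the digits low-to-high: 5435 = 2·5^1 + 2·5^2 + 3·5^3 + 3·5^4 + 1·5^5. Digit sequence: (0, 2, 2, 3, 3, 1).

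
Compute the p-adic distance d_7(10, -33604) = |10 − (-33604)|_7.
d_7(10, -33604) = 1/16807

Step 1 — x − y = 10 − (-33604) = 33614. Step 2 — v_7(33614) = 5 (factor: 33614 = (7^5 · 2); the sign does not affect v_p). Step 3 — |x − y|_7 = 7^{-5} = 1/16807.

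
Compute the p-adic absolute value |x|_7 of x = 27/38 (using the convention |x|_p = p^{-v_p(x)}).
|27/38|_7 = 1

Step 1 — compute v_7(x) by factoring powers of 7 out of the numerator and denominator: v_7(27/38) = 0. Step 2 — apply |x|_p = p^{-v_p(x)} = 7^{0} = 1.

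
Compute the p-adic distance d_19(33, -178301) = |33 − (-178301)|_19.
d_19(33, -178301) = 1/6859

Step 1 — x − y = 33 − (-178301) = 178334. Step 2 — v_19(178334) = 3 (factor: 178334 = (19^3 · 26); the sign does not affect v_p). Step 3 — |x − y|_19 = 19^{-3} = 1/6859.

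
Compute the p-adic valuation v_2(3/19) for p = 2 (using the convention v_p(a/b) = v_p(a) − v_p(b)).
v_2(3/19) = 0

Factor powers of 2 from the numerator and denominator of the reduced fraction: 3 = 2^0 · 3 and 19 = 2^0 · 19. Apply v_p(a/b) = v_p(a) − v_p(b): v_2(3/19) = 0 − 0 = 0.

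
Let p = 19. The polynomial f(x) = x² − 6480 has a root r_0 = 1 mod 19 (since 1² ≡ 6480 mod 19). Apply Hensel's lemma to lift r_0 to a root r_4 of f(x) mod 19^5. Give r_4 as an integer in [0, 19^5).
r_4 = 1051765 (mod 2476099)

Hensel's recurrence: r_{i+1} = r_i − f(r_i)·(f′(r_i))^{-1} mod 19^{i+2}, with f′(x) = 2x. Iterate:
  r_0 = 1 (mod 19)
  r_1 = 172 (mod 361)
  r_2 = 2338 (mod 6859)
  r_3 = 9197 (mod 130321)
  r_4 = 1051765 (mod 2476099)
Final: r_4 = 1051765, and one checks f(r_4) ≡ 0 mod 19^5.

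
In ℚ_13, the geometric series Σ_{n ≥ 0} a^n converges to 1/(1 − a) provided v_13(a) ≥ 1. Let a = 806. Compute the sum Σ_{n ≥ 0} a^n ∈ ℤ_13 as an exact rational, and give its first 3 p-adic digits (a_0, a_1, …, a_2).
Σ a^n = 1/(1 − a) = -1/805;  first 3 digits = (1, 10, 0)

v_13(a) = 1 ≥ 1, so the series converges in ℤ_13 to 1/(1 − a) = 1/(1 − 806) = -1/805. Expand this rational in ℤ_13: compute digits iteratively via d_i = x_i mod 13, x_{i+1} = (x_i − d_i)/13. The first 3 digits are (1, 10, 0).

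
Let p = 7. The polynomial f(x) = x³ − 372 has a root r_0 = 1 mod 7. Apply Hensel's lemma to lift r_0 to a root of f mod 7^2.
r_1 = 43 (mod 49)

Hensel: r_{i+1} = r_i − f(r_i)/f′(r_i) mod 7^{i+2}, where f′(x) = 3x². Iterate:
  r_0 = 1 (mod 7)
  r_1 = 43 (mod 49)
Final: r = 43 with f(r) ≡ 0 mod 7^2.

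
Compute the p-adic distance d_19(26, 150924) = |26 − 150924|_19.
d_19(26, 150924) = 1/6859

Step 1 — x − y = 26 − 150924 = -150898. Step 2 — v_19(-150898) = 3 (factor: -150898 = −(19^3 · 22); the sign does not affect v_p). Step 3 — |x − y|_19 = 19^{-3} = 1/6859.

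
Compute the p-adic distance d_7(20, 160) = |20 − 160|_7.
d_7(20, 160) = 1/7

Step 1 — x − y = 20 − 160 = -140. Step 2 — v_7(-140) = 1 (factor: -140 = −(7^1 · 20); the sign does not affect v_p). Step 3 — |x − y|_7 = 7^{-1} = 1/7.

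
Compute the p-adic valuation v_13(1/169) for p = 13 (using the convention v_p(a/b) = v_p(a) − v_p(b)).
v_13(1/169) = -2

Factor powers of 13 from the numerator and denominator of the reduced fraction: 1 = 13^0 · 1 and 169 = 13^2 · 1. Apply v_p(a/b) = v_p(a) − v_p(b): v_13(1/169) = 0 − 2 = -2.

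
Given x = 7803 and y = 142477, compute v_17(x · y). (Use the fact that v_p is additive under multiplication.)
v_17(1111748031) = 5

v_p(x) = 2 (factor: 7803 = 17^2 · 27); v_p(y) = 3 (factor: 142477 = 17^3 · 29). Additivity: v_p(xy) = v_p(x) + v_p(y) = 2 + 3 = 5. (Direct check: xy = 1111748031 = 17^5 · (783).)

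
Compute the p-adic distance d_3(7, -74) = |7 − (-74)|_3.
d_3(7, -74) = 1/81

Step 1 — x − y = 7 − (-74) = 81. Step 2 — v_3(81) = 4 (factor: 81 = (3^4 · 1); the sign does not affect v_p). Step 3 — |x − y|_3 = 3^{-4} = 1/81.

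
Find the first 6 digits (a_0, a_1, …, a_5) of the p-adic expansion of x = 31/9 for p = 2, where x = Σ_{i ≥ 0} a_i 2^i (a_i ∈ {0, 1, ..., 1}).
(a_0, …, a_5) = (1, 1, 1, 0, 0, 1)

v_2(31/9) = 0 (numerator and denominator both coprime to 2), so x ∈ ℤ_2^×. Compute digits iteratively via a_i = x_i mod 2, x_{i+1} = (x_i − a_i)/2, with x_0 = x:
  x_0 = 31/9;  a_0 = 1;  x_1 = (x_0 − 1)/2 = 11/9
  x_1 = 11/9;  a_1 = 1;  x_2 = (x_1 − 1)/2 = 1/9
  x_2 = 1/9;  a_2 = 1;  x_3 = (x_2 − 1)/2 = -4/9
  x_3 = -4/9;  a_3 = 0;  x_4 = (x_3 − 0)/2 = -2/9
  x_4 = -2/9;  a_4 = 0;  x_5 = (x_4 − 0)/2 = -1/9
  x_5 = -1/9;  a_5 = 1;  x_6 = (x_5 − 1)/2 = -5/9
Digits: (1, 1, 1, 0, 0, 1).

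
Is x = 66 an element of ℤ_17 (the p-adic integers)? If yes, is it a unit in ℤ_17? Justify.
x ∈ ℤ_17^× (unit); v_17(x) = 0

ℤ_17 = {x ∈ ℚ_17 : v_17(x) ≥ 0} and ℤ_17^× = {x ∈ ℤ_17 : v_17(x) = 0}. Here v_17(66) = v_17(num) − v_17(den) = 0; compare against these criteria.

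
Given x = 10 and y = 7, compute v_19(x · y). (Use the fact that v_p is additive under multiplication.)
v_19(70) = 0

v_p(x) = 0 (factor: 10 = 19^0 · 10); v_p(y) = 0 (factor: 7 = 19^0 · 7). Additivity: v_p(xy) = v_p(x) + v_p(y) = 0 + 0 = 0. (Direct check: xy = 70 = 19^0 · (70).)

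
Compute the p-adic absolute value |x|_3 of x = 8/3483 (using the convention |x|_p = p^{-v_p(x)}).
|8/3483|_3 = 81

Step 1 — compute v_3(x) by factoring powers of 3 out of the numerator and denominator: v_3(8/3483) = -4. Step 2 — apply |x|_p = p^{-v_p(x)} = 3^{4} = 81.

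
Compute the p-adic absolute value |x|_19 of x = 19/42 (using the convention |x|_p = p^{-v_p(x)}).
|19/42|_19 = 1/19

Step 1 — compute v_19(x) by factoring powers of 19 out of the numerator and denominator: v_19(19/42) = 1. Step 2 — apply |x|_p = p^{-v_p(x)} = 19^{-1} = 1/19.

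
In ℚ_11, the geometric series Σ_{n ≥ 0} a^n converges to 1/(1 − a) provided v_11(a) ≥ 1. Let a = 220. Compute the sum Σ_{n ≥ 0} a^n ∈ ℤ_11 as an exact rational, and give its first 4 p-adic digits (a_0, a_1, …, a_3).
Σ a^n = 1/(1 − a) = -1/219;  first 4 digits = (1, 9, 5, 6)

v_11(a) = 1 ≥ 1, so the series converges in ℤ_11 to 1/(1 − a) = 1/(1 − 220) = -1/219. Expand this rational in ℤ_11: compute digits iteratively via d_i = x_i mod 11, x_{i+1} = (x_i − d_i)/11. The first 4 digits are (1, 9, 5, 6).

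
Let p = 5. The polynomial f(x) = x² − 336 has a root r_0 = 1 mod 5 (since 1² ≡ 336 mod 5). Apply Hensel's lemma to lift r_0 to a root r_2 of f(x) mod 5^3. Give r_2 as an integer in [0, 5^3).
r_2 = 31 (mod 125)

Hensel's recurrence: r_{i+1} = r_i − f(r_i)·(f′(r_i))^{-1} mod 5^{i+2}, with f′(x) = 2x. Iterate:
  r_0 = 1 (mod 5)
  r_1 = 6 (mod 25)
  r_2 = 31 (mod 125)
Final: r_2 = 31, and one checks f(r_2) ≡ 0 mod 5^3.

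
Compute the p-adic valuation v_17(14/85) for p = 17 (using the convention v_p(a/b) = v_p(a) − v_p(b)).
v_17(14/85) = -1

Factor powers of 17 from the numerator and denominator of the reduced fraction: 14 = 17^0 · 14 and 85 = 17^1 · 5. Apply v_p(a/b) = v_p(a) − v_p(b): v_17(14/85) = 0 − 1 = -1.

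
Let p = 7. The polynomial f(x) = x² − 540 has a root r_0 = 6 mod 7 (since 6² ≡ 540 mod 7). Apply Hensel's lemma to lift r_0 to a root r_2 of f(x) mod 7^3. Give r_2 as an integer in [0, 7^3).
r_2 = 244 (mod 343)

Hensel's recurrence: r_{i+1} = r_i − f(r_i)·(f′(r_i))^{-1} mod 7^{i+2}, with f′(x) = 2x. Iterate:
  r_0 = 6 (mod 7)
  r_1 = 48 (mod 49)
  r_2 = 244 (mod 343)
Final: r_2 = 244, and one checks f(r_2) ≡ 0 mod 7^3.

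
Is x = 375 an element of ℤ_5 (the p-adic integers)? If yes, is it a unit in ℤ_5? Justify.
x ∈ ℤ_5 but not a unit; v_5(x) = 3 > 0

ℤ_5 = {x ∈ ℚ_5 : v_5(x) ≥ 0} and ℤ_5^× = {x ∈ ℤ_5 : v_5(x) = 0}. Here v_5(375) = v_5(num) − v_5(den) = 3; compare against these criteria.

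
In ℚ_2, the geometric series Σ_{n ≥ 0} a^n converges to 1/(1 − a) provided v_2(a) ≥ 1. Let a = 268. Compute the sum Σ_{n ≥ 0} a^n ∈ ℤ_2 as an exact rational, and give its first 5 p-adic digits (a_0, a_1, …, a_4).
Σ a^n = 1/(1 − a) = -1/267;  first 5 digits = (1, 0, 1, 1, 1)

v_2(a) = 2 ≥ 1, so the series converges in ℤ_2 to 1/(1 − a) = 1/(1 − 268) = -1/267. Expand this rational in ℤ_2: compute digits iteratively via d_i = x_i mod 2, x_{i+1} = (x_i − d_i)/2. The first 5 digits are (1, 0, 1, 1, 1).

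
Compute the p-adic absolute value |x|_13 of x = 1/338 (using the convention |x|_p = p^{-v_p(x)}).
|1/338|_13 = 169

Step 1 — compute v_13(x) by factoring powers of 13 out of the numerator and denominator: v_13(1/338) = -2. Step 2 — apply |x|_p = p^{-v_p(x)} = 13^{2} = 169.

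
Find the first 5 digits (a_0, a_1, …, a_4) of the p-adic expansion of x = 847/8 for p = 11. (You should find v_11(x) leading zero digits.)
(a_0, …, a_4) = (0, 0, 5, 1, 4)

v_11(847/8) = 2, so a_0 = ... = a_1 = 0. Factor out: x = 11^2 · u with u = 7/8 a unit in ℤ_11. Expand u iteratively via a_{v+i} = u_i mod 11, u_{i+1} = (u_i − a_{v+i})/11:
  u_0 = 7/8;  a_2 = 5;  u_1 = (u_0 − 5)/11 = -3/8
  u_1 = -3/8;  a_3 = 1;  u_2 = (u_1 − 1)/11 = -1/8
  u_2 = -1/8;  a_4 = 4;  u_3 = (u_2 − 4)/11 = -3/8
Digits: (0, 0, 5, 1, 4).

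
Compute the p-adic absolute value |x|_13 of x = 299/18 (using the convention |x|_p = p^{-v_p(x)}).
|299/18|_13 = 1/13

Step 1 — compute v_13(x) by factoring powers of 13 out of the numerator and denominator: v_13(299/18) = 1. Step 2 — apply |x|_p = p^{-v_p(x)} = 13^{-1} = 1/13.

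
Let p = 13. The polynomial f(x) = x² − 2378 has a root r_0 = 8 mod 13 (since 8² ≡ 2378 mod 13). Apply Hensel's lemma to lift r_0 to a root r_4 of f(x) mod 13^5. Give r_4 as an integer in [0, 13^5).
r_4 = 172934 (mod 371293)

Hensel's recurrence: r_{i+1} = r_i − f(r_i)·(f′(r_i))^{-1} mod 13^{i+2}, with f′(x) = 2x. Iterate:
  r_0 = 8 (mod 13)
  r_1 = 47 (mod 169)
  r_2 = 1568 (mod 2197)
  r_3 = 1568 (mod 28561)
  r_4 = 172934 (mod 371293)
Final: r_4 = 172934, and one checks f(r_4) ≡ 0 mod 13^5.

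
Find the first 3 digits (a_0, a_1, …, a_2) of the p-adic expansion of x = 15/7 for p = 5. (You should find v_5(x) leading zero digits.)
(a_0, …, a_2) = (0, 4, 0)

v_5(15/7) = 1, so a_0 = ... = a_0 = 0. Factor out: x = 5^1 · u with u = 3/7 a unit in ℤ_5. Expand u iteratively via a_{v+i} = u_i mod 5, u_{i+1} = (u_i − a_{v+i})/5:
  u_0 = 3/7;  a_1 = 4;  u_1 = (u_0 − 4)/5 = -5/7
  u_1 = -5/7;  a_2 = 0;  u_2 = (u_1 − 0)/5 = -1/7
Digits: (0, 4, 0).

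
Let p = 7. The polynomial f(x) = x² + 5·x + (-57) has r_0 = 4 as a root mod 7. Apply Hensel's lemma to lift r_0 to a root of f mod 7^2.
r_1 = 32 (mod 49)

Hensel: r_{i+1} = r_i − f(r_i)·(f′(r_i))^{-1} mod 7^{i+2}, f′(x) = 2x + 5. Iterate:
  r_0 = 4 (mod 7)
  r_1 = 32 (mod 49)
Final: r = 32 satisfies f(r) ≡ 0 mod 7^2.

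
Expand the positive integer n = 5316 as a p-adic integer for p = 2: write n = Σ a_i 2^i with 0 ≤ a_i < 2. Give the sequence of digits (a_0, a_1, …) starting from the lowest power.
(a_0, a_1, …) = (0, 0, 1, 0, 0, 0, 1, 1, 0, 0, 1, 0, 1)

Repeated division by 2 gives the digits low-to-high: 5316 = 1·2^2 + 1·2^6 + 1·2^7 + 1·2^10 + 1·2^12. Digit sequence: (0, 0, 1, 0, 0, 0, 1, 1, 0, 0, 1, 0, 1).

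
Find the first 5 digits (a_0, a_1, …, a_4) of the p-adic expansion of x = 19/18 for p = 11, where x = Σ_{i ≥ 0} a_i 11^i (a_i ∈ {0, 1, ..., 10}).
(a_0, …, a_4) = (9, 6, 0, 3, 4)

v_11(19/18) = 0 (numerator and denominator both coprime to 11), so x ∈ ℤ_11^×. Compute digits iteratively via a_i = x_i mod 11, x_{i+1} = (x_i − a_i)/11, with x_0 = x:
  x_0 = 19/18;  a_0 = 9;  x_1 = (x_0 − 9)/11 = -13/18
  x_1 = -13/18;  a_1 = 6;  x_2 = (x_1 − 6)/11 = -11/18
  x_2 = -11/18;  a_2 = 0;  x_3 = (x_2 − 0)/11 = -1/18
  x_3 = -1/18;  a_3 = 3;  x_4 = (x_3 − 3)/11 = -5/18
  x_4 = -5/18;  a_4 = 4;  x_5 = (x_4 − 4)/11 = -7/18
Digits: (9, 6, 0, 3, 4).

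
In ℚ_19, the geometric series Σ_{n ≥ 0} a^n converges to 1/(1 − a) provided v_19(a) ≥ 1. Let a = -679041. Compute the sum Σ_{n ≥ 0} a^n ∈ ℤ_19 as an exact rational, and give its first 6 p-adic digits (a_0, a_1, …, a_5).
Σ a^n = 1/(1 − a) = 1/679042;  first 6 digits = (1, 0, 0, 15, 13, 18)

v_19(a) = 3 ≥ 1, so the series converges in ℤ_19 to 1/(1 − a) = 1/(1 − (-679041)) = 1/679042. Expand this rational in ℤ_19: compute digits iteratively via d_i = x_i mod 19, x_{i+1} = (x_i − d_i)/19. The first 6 digits are (1, 0, 0, 15, 13, 18).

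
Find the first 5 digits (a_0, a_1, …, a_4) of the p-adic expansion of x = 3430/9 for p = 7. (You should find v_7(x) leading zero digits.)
(a_0, …, a_4) = (0, 0, 0, 5, 1)

v_7(3430/9) = 3, so a_0 = ... = a_2 = 0. Factor out: x = 7^3 · u with u = 10/9 a unit in ℤ_7. Expand u iteratively via a_{v+i} = u_i mod 7, u_{i+1} = (u_i − a_{v+i})/7:
  u_0 = 10/9;  a_3 = 5;  u_1 = (u_0 − 5)/7 = -5/9
  u_1 = -5/9;  a_4 = 1;  u_2 = (u_1 − 1)/7 = -2/9
Digits: (0, 0, 0, 5, 1).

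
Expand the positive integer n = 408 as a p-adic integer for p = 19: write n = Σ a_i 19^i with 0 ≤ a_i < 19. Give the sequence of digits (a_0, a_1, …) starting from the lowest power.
(a_0, a_1, …) = (9, 2, 1)

Repeated division by 19 gives the digits low-to-high: 408 = 9 + 2·19^1 + 1·19^2. Digit sequence: (9, 2, 1).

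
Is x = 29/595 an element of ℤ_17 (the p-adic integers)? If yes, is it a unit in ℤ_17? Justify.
x ∉ ℤ_17 (v_17(x) = -1 < 0)

ℤ_17 = {x ∈ ℚ_17 : v_17(x) ≥ 0} and ℤ_17^× = {x ∈ ℤ_17 : v_17(x) = 0}. Here v_17(29/595) = v_17(num) − v_17(den) = -1; compare against these criteria.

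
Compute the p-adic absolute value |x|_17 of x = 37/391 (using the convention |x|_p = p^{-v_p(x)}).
|37/391|_17 = 17

Step 1 — compute v_17(x) by factoring powers of 17 out of the numerator and denominator: v_17(37/391) = -1. Step 2 — apply |x|_p = p^{-v_p(x)} = 17^{1} = 17.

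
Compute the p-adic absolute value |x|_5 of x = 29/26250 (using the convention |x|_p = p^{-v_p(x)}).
|29/26250|_5 = 625

Step 1 — compute v_5(x) by factoring powers of 5 out of the numerator and denominator: v_5(29/26250) = -4. Step 2 — apply |x|_p = p^{-v_p(x)} = 5^{4} = 625.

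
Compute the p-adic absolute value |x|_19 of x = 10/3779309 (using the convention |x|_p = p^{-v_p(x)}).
|10/3779309|_19 = 130321

Step 1 — compute v_19(x) by factoring powers of 19 out of the numerator and denominator: v_19(10/3779309) = -4. Step 2 — apply |x|_p = p^{-v_p(x)} = 19^{4} = 130321.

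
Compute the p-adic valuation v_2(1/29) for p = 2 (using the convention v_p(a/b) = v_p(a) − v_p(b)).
v_2(1/29) = 0

Factor powers of 2 from the numerator and denominator of the reduced fraction: 1 = 2^0 · 1 and 29 = 2^0 · 29. Apply v_p(a/b) = v_p(a) − v_p(b): v_2(1/29) = 0 − 0 = 0.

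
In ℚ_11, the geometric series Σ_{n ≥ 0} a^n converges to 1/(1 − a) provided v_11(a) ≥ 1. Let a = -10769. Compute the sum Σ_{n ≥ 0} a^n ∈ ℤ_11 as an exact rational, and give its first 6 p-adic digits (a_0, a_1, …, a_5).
Σ a^n = 1/(1 − a) = 1/10770;  first 6 digits = (1, 0, 10, 2, 0, 5)

v_11(a) = 2 ≥ 1, so the series converges in ℤ_11 to 1/(1 − a) = 1/(1 − (-10769)) = 1/10770. Expand this rational in ℤ_11: compute digits iteratively via d_i = x_i mod 11, x_{i+1} = (x_i − d_i)/11. The first 6 digits are (1, 0, 10, 2, 0, 5).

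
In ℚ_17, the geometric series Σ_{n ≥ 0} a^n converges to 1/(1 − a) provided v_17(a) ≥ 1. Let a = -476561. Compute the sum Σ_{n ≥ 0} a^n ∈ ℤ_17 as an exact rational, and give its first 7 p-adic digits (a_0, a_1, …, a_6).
Σ a^n = 1/(1 − a) = 1/476562;  first 7 digits = (1, 0, 0, 5, 11, 16, 7)

v_17(a) = 3 ≥ 1, so the series converges in ℤ_17 to 1/(1 − a) = 1/(1 − (-476561)) = 1/476562. Expand this rational in ℤ_17: compute digits iteratively via d_i = x_i mod 17, x_{i+1} = (x_i − d_i)/17. The first 7 digits are (1, 0, 0, 5, 11, 16, 7).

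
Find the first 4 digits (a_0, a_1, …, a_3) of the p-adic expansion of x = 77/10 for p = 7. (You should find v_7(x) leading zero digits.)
(a_0, …, a_3) = (0, 6, 0, 2)

v_7(77/10) = 1, so a_0 = ... = a_0 = 0. Factor out: x = 7^1 · u with u = 11/10 a unit in ℤ_7. Expand u iteratively via a_{v+i} = u_i mod 7, u_{i+1} = (u_i − a_{v+i})/7:
  u_0 = 11/10;  a_1 = 6;  u_1 = (u_0 − 6)/7 = -7/10
  u_1 = -7/10;  a_2 = 0;  u_2 = (u_1 − 0)/7 = -1/10
  u_2 = -1/10;  a_3 = 2;  u_3 = (u_2 − 2)/7 = -3/10
Digits: (0, 6, 0, 2).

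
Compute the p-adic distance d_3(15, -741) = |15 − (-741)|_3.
d_3(15, -741) = 1/27

Step 1 — x − y = 15 − (-741) = 756. Step 2 — v_3(756) = 3 (factor: 756 = (3^3 · 28); the sign does not affect v_p). Step 3 — |x − y|_3 = 3^{-3} = 1/27.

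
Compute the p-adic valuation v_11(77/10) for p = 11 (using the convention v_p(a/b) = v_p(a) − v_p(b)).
v_11(77/10) = 1

Factor powers of 11 from the numerator and denominator of the reduced fraction: 77 = 11^1 · 7 and 10 = 11^0 · 10. Apply v_p(a/b) = v_p(a) − v_p(b): v_11(77/10) = 1 − 0 = 1.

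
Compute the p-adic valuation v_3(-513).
v_3(-513) = 3

v_3(n) is the largest exponent k such that 3^k divides n. Factor out: -513 = -3^3 · 19. (Sign doesn't affect v_p.) So v_3(-513) = 3.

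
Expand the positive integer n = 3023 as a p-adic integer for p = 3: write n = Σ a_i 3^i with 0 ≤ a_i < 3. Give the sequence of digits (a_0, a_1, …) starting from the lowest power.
(a_0, a_1, …) = (2, 2, 2, 0, 1, 0, 1, 1)

Repeated division by 3 gives the digits low-to-high: 3023 = 2 + 2·3^1 + 2·3^2 + 1·3^4 + 1·3^6 + 1·3^7. Digit sequence: (2, 2, 2, 0, 1, 0, 1, 1).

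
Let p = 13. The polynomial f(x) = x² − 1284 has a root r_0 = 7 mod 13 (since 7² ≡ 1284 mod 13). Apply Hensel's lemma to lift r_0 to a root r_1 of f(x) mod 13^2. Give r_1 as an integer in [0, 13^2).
r_1 = 59 (mod 169)

Hensel's recurrence: r_{i+1} = r_i − f(r_i)·(f′(r_i))^{-1} mod 13^{i+2}, with f′(x) = 2x. Iterate:
  r_0 = 7 (mod 13)
  r_1 = 59 (mod 169)
Final: r_1 = 59, and one checks f(r_1) ≡ 0 mod 13^2.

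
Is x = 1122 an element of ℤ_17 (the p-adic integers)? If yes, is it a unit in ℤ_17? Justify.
x ∈ ℤ_17 but not a unit; v_17(x) = 1 > 0

ℤ_17 = {x ∈ ℚ_17 : v_17(x) ≥ 0} and ℤ_17^× = {x ∈ ℤ_17 : v_17(x) = 0}. Here v_17(1122) = v_17(num) − v_17(den) = 1; compare against these criteria.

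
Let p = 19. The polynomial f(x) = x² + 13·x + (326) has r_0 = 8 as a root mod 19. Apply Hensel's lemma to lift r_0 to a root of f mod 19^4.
r_3 = 16709 (mod 130321)

Hensel: r_{i+1} = r_i − f(r_i)·(f′(r_i))^{-1} mod 19^{i+2}, f′(x) = 2x + 13. Iterate:
  r_0 = 8 (mod 19)
  r_1 = 103 (mod 361)
  r_2 = 2991 (mod 6859)
  r_3 = 16709 (mod 130321)
Final: r = 16709 satisfies f(r) ≡ 0 mod 19^4.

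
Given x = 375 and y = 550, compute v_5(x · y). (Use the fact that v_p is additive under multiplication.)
v_5(206250) = 5

v_p(x) = 3 (factor: 375 = 5^3 · 3); v_p(y) = 2 (factor: 550 = 5^2 · 22). Additivity: v_p(xy) = v_p(x) + v_p(y) = 3 + 2 = 5. (Direct check: xy = 206250 = 5^5 · (66).)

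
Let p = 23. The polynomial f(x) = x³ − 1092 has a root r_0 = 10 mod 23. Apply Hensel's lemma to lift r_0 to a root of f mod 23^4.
r_3 = 59350 (mod 279841)

Hensel: r_{i+1} = r_i − f(r_i)/f′(r_i) mod 23^{i+2}, where f′(x) = 3x². Iterate:
  r_0 = 10 (mod 23)
  r_1 = 102 (mod 529)
  r_2 = 10682 (mod 12167)
  r_3 = 59350 (mod 279841)
Final: r = 59350 with f(r) ≡ 0 mod 23^4.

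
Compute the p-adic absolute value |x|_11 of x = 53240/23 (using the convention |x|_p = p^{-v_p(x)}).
|53240/23|_11 = 1/1331

Step 1 — compute v_11(x) by factoring powers of 11 out of the numerator and denominator: v_11(53240/23) = 3. Step 2 — apply |x|_p = p^{-v_p(x)} = 11^{-3} = 1/1331.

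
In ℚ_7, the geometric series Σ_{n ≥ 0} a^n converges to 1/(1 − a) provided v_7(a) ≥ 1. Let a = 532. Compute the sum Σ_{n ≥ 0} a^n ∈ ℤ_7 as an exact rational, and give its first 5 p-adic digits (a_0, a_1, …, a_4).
Σ a^n = 1/(1 − a) = -1/531;  first 5 digits = (1, 6, 4, 6, 4)

v_7(a) = 1 ≥ 1, so the series converges in ℤ_7 to 1/(1 − a) = 1/(1 − 532) = -1/531. Expand this rational in ℤ_7: compute digits iteratively via d_i = x_i mod 7, x_{i+1} = (x_i − d_i)/7. The first 5 digits are (1, 6, 4, 6, 4).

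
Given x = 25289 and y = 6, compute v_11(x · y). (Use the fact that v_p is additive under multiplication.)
v_11(151734) = 3

v_p(x) = 3 (factor: 25289 = 11^3 · 19); v_p(y) = 0 (factor: 6 = 11^0 · 6). Additivity: v_p(xy) = v_p(x) + v_p(y) = 3 + 0 = 3. (Direct check: xy = 151734 = 11^3 · (114).)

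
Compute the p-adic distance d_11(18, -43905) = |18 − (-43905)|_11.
d_11(18, -43905) = 1/14641

Step 1 — x − y = 18 − (-43905) = 43923. Step 2 — v_11(43923) = 4 (factor: 43923 = (11^4 · 3); the sign does not affect v_p). Step 3 — |x − y|_11 = 11^{-4} = 1/14641.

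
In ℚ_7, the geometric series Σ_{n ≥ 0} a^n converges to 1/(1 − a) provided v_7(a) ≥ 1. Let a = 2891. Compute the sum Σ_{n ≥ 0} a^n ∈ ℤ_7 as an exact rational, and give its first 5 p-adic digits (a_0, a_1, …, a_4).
Σ a^n = 1/(1 − a) = -1/2890;  first 5 digits = (1, 0, 3, 1, 3)

v_7(a) = 2 ≥ 1, so the series converges in ℤ_7 to 1/(1 − a) = 1/(1 − 2891) = -1/2890. Expand this rational in ℤ_7: compute digits iteratively via d_i = x_i mod 7, x_{i+1} = (x_i − d_i)/7. The first 5 digits are (1, 0, 3, 1, 3).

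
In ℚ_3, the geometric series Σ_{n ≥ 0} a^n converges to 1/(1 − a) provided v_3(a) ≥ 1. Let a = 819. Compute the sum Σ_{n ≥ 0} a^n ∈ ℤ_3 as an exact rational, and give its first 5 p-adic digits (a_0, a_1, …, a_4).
Σ a^n = 1/(1 − a) = -1/818;  first 5 digits = (1, 0, 1, 0, 2)

v_3(a) = 2 ≥ 1, so the series converges in ℤ_3 to 1/(1 − a) = 1/(1 − 819) = -1/818. Expand this rational in ℤ_3: compute digits iteratively via d_i = x_i mod 3, x_{i+1} = (x_i − d_i)/3. The first 5 digits are (1, 0, 1, 0, 2).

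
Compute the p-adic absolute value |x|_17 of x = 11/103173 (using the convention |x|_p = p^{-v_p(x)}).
|11/103173|_17 = 4913

Step 1 — compute v_17(x) by factoring powers of 17 out of the numerator and denominator: v_17(11/103173) = -3. Step 2 — apply |x|_p = p^{-v_p(x)} = 17^{3} = 4913.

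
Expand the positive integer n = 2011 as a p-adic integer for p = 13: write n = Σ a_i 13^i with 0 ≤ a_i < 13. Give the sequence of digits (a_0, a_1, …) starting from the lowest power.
(a_0, a_1, …) = (9, 11, 11)

Repeated division by 13 gives the digits low-to-high: 2011 = 9 + 11·13^1 + 11·13^2. Digit sequence: (9, 11, 11).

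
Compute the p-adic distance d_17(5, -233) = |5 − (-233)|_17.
d_17(5, -233) = 1/17

Step 1 — x − y = 5 − (-233) = 238. Step 2 — v_17(238) = 1 (factor: 238 = (17^1 · 14); the sign does not affect v_p). Step 3 — |x − y|_17 = 17^{-1} = 1/17.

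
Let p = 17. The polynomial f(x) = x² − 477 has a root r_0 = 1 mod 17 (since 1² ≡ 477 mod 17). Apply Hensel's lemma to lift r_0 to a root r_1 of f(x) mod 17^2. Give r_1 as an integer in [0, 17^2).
r_1 = 239 (mod 289)

Hensel's recurrence: r_{i+1} = r_i − f(r_i)·(f′(r_i))^{-1} mod 17^{i+2}, with f′(x) = 2x. Iterate:
  r_0 = 1 (mod 17)
  r_1 = 239 (mod 289)
Final: r_1 = 239, and one checks f(r_1) ≡ 0 mod 17^2.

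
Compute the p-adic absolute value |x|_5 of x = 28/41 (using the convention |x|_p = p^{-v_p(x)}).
|28/41|_5 = 1

Step 1 — compute v_5(x) by factoring powers of 5 out of the numerator and denominator: v_5(28/41) = 0. Step 2 — apply |x|_p = p^{-v_p(x)} = 5^{0} = 1.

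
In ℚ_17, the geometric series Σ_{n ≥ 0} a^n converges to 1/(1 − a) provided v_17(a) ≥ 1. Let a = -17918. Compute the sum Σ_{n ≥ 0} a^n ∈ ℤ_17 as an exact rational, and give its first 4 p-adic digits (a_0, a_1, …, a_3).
Σ a^n = 1/(1 − a) = 1/17919;  first 4 digits = (1, 0, 6, 13)

v_17(a) = 2 ≥ 1, so the series converges in ℤ_17 to 1/(1 − a) = 1/(1 − (-17918)) = 1/17919. Expand this rational in ℤ_17: compute digits iteratively via d_i = x_i mod 17, x_{i+1} = (x_i − d_i)/17. The first 4 digits are (1, 0, 6, 13).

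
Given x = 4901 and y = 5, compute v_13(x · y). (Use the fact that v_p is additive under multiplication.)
v_13(24505) = 2

v_p(x) = 2 (factor: 4901 = 13^2 · 29); v_p(y) = 0 (factor: 5 = 13^0 · 5). Additivity: v_p(xy) = v_p(x) + v_p(y) = 2 + 0 = 2. (Direct check: xy = 24505 = 13^2 · (145).)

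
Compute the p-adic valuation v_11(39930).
v_11(39930) = 3

v_11(n) is the largest exponent k such that 11^k divides n. Factor out: 39930 = 11^3 · 30. (Sign doesn't affect v_p.) So v_11(39930) = 3.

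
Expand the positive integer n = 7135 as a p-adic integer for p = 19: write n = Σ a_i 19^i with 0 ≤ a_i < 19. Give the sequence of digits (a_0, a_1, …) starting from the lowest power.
(a_0, a_1, …) = (10, 14, 0, 1)

Repeated division by 19 gives the digits low-to-high: 7135 = 10 + 14·19^1 + 1·19^3. Digit sequence: (10, 14, 0, 1).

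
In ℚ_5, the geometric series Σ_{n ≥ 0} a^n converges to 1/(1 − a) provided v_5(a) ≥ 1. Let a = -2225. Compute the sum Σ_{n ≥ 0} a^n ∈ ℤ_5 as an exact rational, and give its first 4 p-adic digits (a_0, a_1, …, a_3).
Σ a^n = 1/(1 − a) = 1/2226;  first 4 digits = (1, 0, 1, 2)

v_5(a) = 2 ≥ 1, so the series converges in ℤ_5 to 1/(1 − a) = 1/(1 − (-2225)) = 1/2226. Expand this rational in ℤ_5: compute digits iteratively via d_i = x_i mod 5, x_{i+1} = (x_i − d_i)/5. The first 4 digits are (1, 0, 1, 2).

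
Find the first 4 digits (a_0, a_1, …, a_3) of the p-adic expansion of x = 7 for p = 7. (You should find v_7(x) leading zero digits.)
(a_0, …, a_3) = (0, 1, 0, 0)

v_7(7) = 1, so a_0 = ... = a_0 = 0. Factor out: x = 7^1 · u with u = 1 a unit in ℤ_7. Expand u iteratively via a_{v+i} = u_i mod 7, u_{i+1} = (u_i − a_{v+i})/7:
  u_0 = 1;  a_1 = 1;  u_1 = (u_0 − 1)/7 = 0
  u_1 = 0;  a_2 = 0;  u_2 = (u_1 − 0)/7 = 0
  u_2 = 0;  a_3 = 0;  u_3 = (u_2 − 0)/7 = 0
Digits: (0, 1, 0, 0).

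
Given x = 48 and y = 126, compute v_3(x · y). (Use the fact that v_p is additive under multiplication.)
v_3(6048) = 3

v_p(x) = 1 (factor: 48 = 3^1 · 16); v_p(y) = 2 (factor: 126 = 3^2 · 14). Additivity: v_p(xy) = v_p(x) + v_p(y) = 1 + 2 = 3. (Direct check: xy = 6048 = 3^3 · (224).)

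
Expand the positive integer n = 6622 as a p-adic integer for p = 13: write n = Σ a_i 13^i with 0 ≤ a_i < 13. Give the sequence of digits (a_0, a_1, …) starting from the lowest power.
(a_0, a_1, …) = (5, 2, 0, 3)

Repeated division by 13 gives the digits low-to-high: 6622 = 5 + 2·13^1 + 3·13^3. Digit sequence: (5, 2, 0, 3).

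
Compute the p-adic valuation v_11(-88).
v_11(-88) = 1

v_11(n) is the largest exponent k such that 11^k divides n. Factor out: -88 = -11^1 · 8. (Sign doesn't affect v_p.) So v_11(-88) = 1.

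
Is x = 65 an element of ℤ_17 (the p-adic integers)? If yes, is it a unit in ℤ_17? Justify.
x ∈ ℤ_17^× (unit); v_17(x) = 0

ℤ_17 = {x ∈ ℚ_17 : v_17(x) ≥ 0} and ℤ_17^× = {x ∈ ℤ_17 : v_17(x) = 0}. Here v_17(65) = v_17(num) − v_17(den) = 0; compare against these criteria.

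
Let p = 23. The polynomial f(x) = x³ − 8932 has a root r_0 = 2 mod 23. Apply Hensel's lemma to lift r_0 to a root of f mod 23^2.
r_1 = 393 (mod 529)

Hensel: r_{i+1} = r_i − f(r_i)/f′(r_i) mod 23^{i+2}, where f′(x) = 3x². Iterate:
  r_0 = 2 (mod 23)
  r_1 = 393 (mod 529)
Final: r = 393 with f(r) ≡ 0 mod 23^2.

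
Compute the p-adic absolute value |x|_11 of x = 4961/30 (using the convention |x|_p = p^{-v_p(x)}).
|4961/30|_11 = 1/121

Step 1 — compute v_11(x) by factoring powers of 11 out of the numerator and denominator: v_11(4961/30) = 2. Step 2 — apply |x|_p = p^{-v_p(x)} = 11^{-2} = 1/121.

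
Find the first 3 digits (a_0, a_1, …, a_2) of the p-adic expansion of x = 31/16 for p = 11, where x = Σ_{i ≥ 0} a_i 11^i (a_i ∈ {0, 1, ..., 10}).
(a_0, …, a_2) = (4, 6, 7)

v_11(31/16) = 0 (numerator and denominator both coprime to 11), so x ∈ ℤ_11^×. Compute digits iteratively via a_i = x_i mod 11, x_{i+1} = (x_i − a_i)/11, with x_0 = x:
  x_0 = 31/16;  a_0 = 4;  x_1 = (x_0 − 4)/11 = -3/16
  x_1 = -3/16;  a_1 = 6;  x_2 = (x_1 − 6)/11 = -9/16
  x_2 = -9/16;  a_2 = 7;  x_3 = (x_2 − 7)/11 = -11/16
Digits: (4, 6, 7).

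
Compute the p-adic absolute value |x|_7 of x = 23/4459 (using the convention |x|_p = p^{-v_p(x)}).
|23/4459|_7 = 343

Step 1 — compute v_7(x) by factoring powers of 7 out of the numerator and denominator: v_7(23/4459) = -3. Step 2 — apply |x|_p = p^{-v_p(x)} = 7^{3} = 343.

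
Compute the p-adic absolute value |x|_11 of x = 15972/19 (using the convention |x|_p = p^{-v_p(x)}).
|15972/19|_11 = 1/1331

Step 1 — compute v_11(x) by factoring powers of 11 out of the numerator and denominator: v_11(15972/19) = 3. Step 2 — apply |x|_p = p^{-v_p(x)} = 11^{-3} = 1/1331.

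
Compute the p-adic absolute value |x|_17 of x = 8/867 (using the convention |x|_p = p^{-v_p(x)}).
|8/867|_17 = 289

Step 1 — compute v_17(x) by factoring powers of 17 out of the numerator and denominator: v_17(8/867) = -2. Step 2 — apply |x|_p = p^{-v_p(x)} = 17^{2} = 289.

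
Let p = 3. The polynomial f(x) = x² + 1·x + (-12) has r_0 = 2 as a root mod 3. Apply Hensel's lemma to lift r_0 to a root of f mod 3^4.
r_3 = 77 (mod 81)

Hensel: r_{i+1} = r_i − f(r_i)·(f′(r_i))^{-1} mod 3^{i+2}, f′(x) = 2x + 1. Iterate:
  r_0 = 2 (mod 3)
  r_1 = 5 (mod 9)
  r_2 = 23 (mod 27)
  r_3 = 77 (mod 81)
Final: r = 77 satisfies f(r) ≡ 0 mod 3^4.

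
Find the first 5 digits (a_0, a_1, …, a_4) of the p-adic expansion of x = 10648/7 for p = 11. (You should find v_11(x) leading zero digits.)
(a_0, …, a_4) = (0, 0, 0, 9, 4)

v_11(10648/7) = 3, so a_0 = ... = a_2 = 0. Factor out: x = 11^3 · u with u = 8/7 a unit in ℤ_11. Expand u iteratively via a_{v+i} = u_i mod 11, u_{i+1} = (u_i − a_{v+i})/11:
  u_0 = 8/7;  a_3 = 9;  u_1 = (u_0 − 9)/11 = -5/7
  u_1 = -5/7;  a_4 = 4;  u_2 = (u_1 − 4)/11 = -3/7
Digits: (0, 0, 0, 9, 4).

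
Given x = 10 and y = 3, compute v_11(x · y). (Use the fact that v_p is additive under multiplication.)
v_11(30) = 0

v_p(x) = 0 (factor: 10 = 11^0 · 10); v_p(y) = 0 (factor: 3 = 11^0 · 3). Additivity: v_p(xy) = v_p(x) + v_p(y) = 0 + 0 = 0. (Direct check: xy = 30 = 11^0 · (30).)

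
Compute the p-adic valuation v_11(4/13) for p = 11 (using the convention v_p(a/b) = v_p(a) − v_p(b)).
v_11(4/13) = 0

Factor powers of 11 from the numerator and denominator of the reduced fraction: 4 = 11^0 · 4 and 13 = 11^0 · 13. Apply v_p(a/b) = v_p(a) − v_p(b): v_11(4/13) = 0 − 0 = 0.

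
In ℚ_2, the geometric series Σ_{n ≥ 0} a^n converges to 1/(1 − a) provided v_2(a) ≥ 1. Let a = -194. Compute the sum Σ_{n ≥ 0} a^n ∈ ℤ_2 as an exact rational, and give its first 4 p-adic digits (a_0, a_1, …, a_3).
Σ a^n = 1/(1 − a) = 1/195;  first 4 digits = (1, 1, 0, 1)

v_2(a) = 1 ≥ 1, so the series converges in ℤ_2 to 1/(1 − a) = 1/(1 − (-194)) = 1/195. Expand this rational in ℤ_2: compute digits iteratively via d_i = x_i mod 2, x_{i+1} = (x_i − d_i)/2. The first 4 digits are (1, 1, 0, 1).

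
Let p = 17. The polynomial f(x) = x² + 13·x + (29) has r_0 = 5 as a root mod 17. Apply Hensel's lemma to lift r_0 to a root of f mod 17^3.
r_2 = 226 (mod 4913)

Hensel: r_{i+1} = r_i − f(r_i)·(f′(r_i))^{-1} mod 17^{i+2}, f′(x) = 2x + 13. Iterate:
  r_0 = 5 (mod 17)
  r_1 = 226 (mod 289)
  r_2 = 226 (mod 4913)
Final: r = 226 satisfies f(r) ≡ 0 mod 17^3.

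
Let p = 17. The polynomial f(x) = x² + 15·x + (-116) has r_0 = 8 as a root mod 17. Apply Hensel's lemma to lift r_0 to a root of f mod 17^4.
r_3 = 9375 (mod 83521)

Hensel: r_{i+1} = r_i − f(r_i)·(f′(r_i))^{-1} mod 17^{i+2}, f′(x) = 2x + 15. Iterate:
  r_0 = 8 (mod 17)
  r_1 = 127 (mod 289)
  r_2 = 4462 (mod 4913)
  r_3 = 9375 (mod 83521)
Final: r = 9375 satisfies f(r) ≡ 0 mod 17^4.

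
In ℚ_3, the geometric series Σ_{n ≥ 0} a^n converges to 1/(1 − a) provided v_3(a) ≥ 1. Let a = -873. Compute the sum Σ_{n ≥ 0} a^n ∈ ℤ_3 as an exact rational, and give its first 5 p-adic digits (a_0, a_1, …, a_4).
Σ a^n = 1/(1 − a) = 1/874;  first 5 digits = (1, 0, 2, 0, 2)

v_3(a) = 2 ≥ 1, so the series converges in ℤ_3 to 1/(1 − a) = 1/(1 − (-873)) = 1/874. Expand this rational in ℤ_3: compute digits iteratively via d_i = x_i mod 3, x_{i+1} = (x_i − d_i)/3. The first 5 digits are (1, 0, 2, 0, 2).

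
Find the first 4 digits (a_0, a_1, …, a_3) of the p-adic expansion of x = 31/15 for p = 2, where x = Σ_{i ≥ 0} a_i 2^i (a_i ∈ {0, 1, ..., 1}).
(a_0, …, a_3) = (1, 0, 0, 0)

v_2(31/15) = 0 (numerator and denominator both coprime to 2), so x ∈ ℤ_2^×. Compute digits iteratively via a_i = x_i mod 2, x_{i+1} = (x_i − a_i)/2, with x_0 = x:
  x_0 = 31/15;  a_0 = 1;  x_1 = (x_0 − 1)/2 = 8/15
  x_1 = 8/15;  a_1 = 0;  x_2 = (x_1 − 0)/2 = 4/15
  x_2 = 4/15;  a_2 = 0;  x_3 = (x_2 − 0)/2 = 2/15
  x_3 = 2/15;  a_3 = 0;  x_4 = (x_3 − 0)/2 = 1/15
Digits: (1, 0, 0, 0).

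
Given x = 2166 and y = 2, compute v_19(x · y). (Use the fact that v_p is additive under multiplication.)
v_19(4332) = 2

v_p(x) = 2 (factor: 2166 = 19^2 · 6); v_p(y) = 0 (factor: 2 = 19^0 · 2). Additivity: v_p(xy) = v_p(x) + v_p(y) = 2 + 0 = 2. (Direct check: xy = 4332 = 19^2 · (12).)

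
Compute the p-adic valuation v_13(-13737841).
v_13(-13737841) = 5

v_13(n) is the largest exponent k such that 13^k divides n. Factor out: -13737841 = -13^5 · 37. (Sign doesn't affect v_p.) So v_13(-13737841) = 5.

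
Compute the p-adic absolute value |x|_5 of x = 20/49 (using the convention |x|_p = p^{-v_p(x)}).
|20/49|_5 = 1/5

Step 1 — compute v_5(x) by factoring powers of 5 out of the numerator and denominator: v_5(20/49) = 1. Step 2 — apply |x|_p = p^{-v_p(x)} = 5^{-1} = 1/5.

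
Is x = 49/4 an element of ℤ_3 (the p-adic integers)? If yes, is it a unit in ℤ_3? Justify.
x ∈ ℤ_3^× (unit); v_3(x) = 0

ℤ_3 = {x ∈ ℚ_3 : v_3(x) ≥ 0} and ℤ_3^× = {x ∈ ℤ_3 : v_3(x) = 0}. Here v_3(49/4) = v_3(num) − v_3(den) = 0; compare against these criteria.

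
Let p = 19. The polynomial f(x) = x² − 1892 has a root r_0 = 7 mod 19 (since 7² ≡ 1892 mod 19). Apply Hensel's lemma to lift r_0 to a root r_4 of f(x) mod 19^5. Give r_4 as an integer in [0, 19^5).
r_4 = 1557931 (mod 2476099)

Hensel's recurrence: r_{i+1} = r_i − f(r_i)·(f′(r_i))^{-1} mod 19^{i+2}, with f′(x) = 2x. Iterate:
  r_0 = 7 (mod 19)
  r_1 = 216 (mod 361)
  r_2 = 938 (mod 6859)
  r_3 = 124400 (mod 130321)
  r_4 = 1557931 (mod 2476099)
Final: r_4 = 1557931, and one checks f(r_4) ≡ 0 mod 19^5.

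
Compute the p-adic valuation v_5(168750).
v_5(168750) = 5

v_5(n) is the largest exponent k such that 5^k divides n. Factor out: 168750 = 5^5 · 54. (Sign doesn't affect v_p.) So v_5(168750) = 5.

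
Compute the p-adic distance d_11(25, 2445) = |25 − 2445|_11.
d_11(25, 2445) = 1/121

Step 1 — x − y = 25 − 2445 = -2420. Step 2 — v_11(-2420) = 2 (factor: -2420 = −(11^2 · 20); the sign does not affect v_p). Step 3 — |x − y|_11 = 11^{-2} = 1/121.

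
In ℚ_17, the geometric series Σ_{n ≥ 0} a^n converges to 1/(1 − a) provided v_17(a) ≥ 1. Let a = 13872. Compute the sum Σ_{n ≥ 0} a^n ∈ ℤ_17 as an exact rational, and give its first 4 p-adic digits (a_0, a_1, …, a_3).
Σ a^n = 1/(1 − a) = -1/13871;  first 4 digits = (1, 0, 14, 2)

v_17(a) = 2 ≥ 1, so the series converges in ℤ_17 to 1/(1 − a) = 1/(1 − 13872) = -1/13871. Expand this rational in ℤ_17: compute digits iteratively via d_i = x_i mod 17, x_{i+1} = (x_i − d_i)/17. The first 4 digits are (1, 0, 14, 2).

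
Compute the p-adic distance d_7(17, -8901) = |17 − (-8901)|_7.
d_7(17, -8901) = 1/343

Step 1 — x − y = 17 − (-8901) = 8918. Step 2 — v_7(8918) = 3 (factor: 8918 = (7^3 · 26); the sign does not affect v_p). Step 3 — |x − y|_7 = 7^{-3} = 1/343.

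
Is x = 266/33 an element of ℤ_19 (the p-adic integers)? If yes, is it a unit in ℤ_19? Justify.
x ∈ ℤ_19 but not a unit; v_19(x) = 1 > 0

ℤ_19 = {x ∈ ℚ_19 : v_19(x) ≥ 0} and ℤ_19^× = {x ∈ ℤ_19 : v_19(x) = 0}. Here v_19(266/33) = v_19(num) − v_19(den) = 1; compare against these criteria.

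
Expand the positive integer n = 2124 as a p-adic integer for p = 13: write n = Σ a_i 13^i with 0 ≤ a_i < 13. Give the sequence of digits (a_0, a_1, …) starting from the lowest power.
(a_0, a_1, …) = (5, 7, 12)

Repeated division by 13 gives the digits low-to-high: 2124 = 5 + 7·13^1 + 12·13^2. Digit sequence: (5, 7, 12).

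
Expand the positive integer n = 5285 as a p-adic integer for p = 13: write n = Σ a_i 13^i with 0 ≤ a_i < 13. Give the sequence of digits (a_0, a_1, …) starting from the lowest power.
(a_0, a_1, …) = (7, 3, 5, 2)

Repeated division by 13 gives the digits low-to-high: 5285 = 7 + 3·13^1 + 5·13^2 + 2·13^3. Digit sequence: (7, 3, 5, 2).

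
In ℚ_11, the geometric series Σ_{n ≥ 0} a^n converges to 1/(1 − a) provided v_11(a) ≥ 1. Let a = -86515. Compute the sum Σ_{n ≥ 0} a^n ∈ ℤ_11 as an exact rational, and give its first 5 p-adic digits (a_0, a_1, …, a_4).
Σ a^n = 1/(1 − a) = 1/86516;  first 5 digits = (1, 0, 0, 1, 5)

v_11(a) = 3 ≥ 1, so the series converges in ℤ_11 to 1/(1 − a) = 1/(1 − (-86515)) = 1/86516. Expand this rational in ℤ_11: compute digits iteratively via d_i = x_i mod 11, x_{i+1} = (x_i − d_i)/11. The first 5 digits are (1, 0, 0, 1, 5).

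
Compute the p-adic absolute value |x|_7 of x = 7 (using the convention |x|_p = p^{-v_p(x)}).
|7|_7 = 1/7

Step 1 — compute v_7(x) by factoring powers of 7 out of the numerator and denominator: v_7(7) = 1. Step 2 — apply |x|_p = p^{-v_p(x)} = 7^{-1} = 1/7.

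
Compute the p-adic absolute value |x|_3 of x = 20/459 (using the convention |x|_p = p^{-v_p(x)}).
|20/459|_3 = 27

Step 1 — compute v_3(x) by factoring powers of 3 out of the numerator and denominator: v_3(20/459) = -3. Step 2 — apply |x|_p = p^{-v_p(x)} = 3^{3} = 27.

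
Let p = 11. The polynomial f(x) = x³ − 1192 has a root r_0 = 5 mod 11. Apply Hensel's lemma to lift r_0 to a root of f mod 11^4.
r_3 = 4130 (mod 14641)

Hensel: r_{i+1} = r_i − f(r_i)/f′(r_i) mod 11^{i+2}, where f′(x) = 3x². Iterate:
  r_0 = 5 (mod 11)
  r_1 = 16 (mod 121)
  r_2 = 137 (mod 1331)
  r_3 = 4130 (mod 14641)
Final: r = 4130 with f(r) ≡ 0 mod 11^4.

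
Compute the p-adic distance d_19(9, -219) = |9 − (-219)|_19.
d_19(9, -219) = 1/19

Step 1 — x − y = 9 − (-219) = 228. Step 2 — v_19(228) = 1 (factor: 228 = (19^1 · 12); the sign does not affect v_p). Step 3 — |x − y|_19 = 19^{-1} = 1/19.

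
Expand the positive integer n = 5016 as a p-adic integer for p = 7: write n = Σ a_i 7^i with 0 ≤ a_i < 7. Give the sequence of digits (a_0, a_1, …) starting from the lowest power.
(a_0, a_1, …) = (4, 2, 4, 0, 2)

Repeated division by 7 gives the digits low-to-high: 5016 = 4 + 2·7^1 + 4·7^2 + 2·7^4. Digit sequence: (4, 2, 4, 0, 2).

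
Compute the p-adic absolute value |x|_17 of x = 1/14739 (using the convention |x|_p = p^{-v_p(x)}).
|1/14739|_17 = 4913

Step 1 — compute v_17(x) by factoring powers of 17 out of the numerator and denominator: v_17(1/14739) = -3. Step 2 — apply |x|_p = p^{-v_p(x)} = 17^{3} = 4913.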